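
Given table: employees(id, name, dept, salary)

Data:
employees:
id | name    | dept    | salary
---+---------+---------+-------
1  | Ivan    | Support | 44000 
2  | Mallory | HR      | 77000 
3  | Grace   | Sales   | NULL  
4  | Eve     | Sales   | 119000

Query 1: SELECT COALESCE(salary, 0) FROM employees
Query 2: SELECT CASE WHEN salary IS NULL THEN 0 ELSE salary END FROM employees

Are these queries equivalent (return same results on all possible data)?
Yes, equivalent

Both queries return: [(0,), (44000,), (77000,), (119000,)]

Reason: COALESCE vs CASE for NULL handling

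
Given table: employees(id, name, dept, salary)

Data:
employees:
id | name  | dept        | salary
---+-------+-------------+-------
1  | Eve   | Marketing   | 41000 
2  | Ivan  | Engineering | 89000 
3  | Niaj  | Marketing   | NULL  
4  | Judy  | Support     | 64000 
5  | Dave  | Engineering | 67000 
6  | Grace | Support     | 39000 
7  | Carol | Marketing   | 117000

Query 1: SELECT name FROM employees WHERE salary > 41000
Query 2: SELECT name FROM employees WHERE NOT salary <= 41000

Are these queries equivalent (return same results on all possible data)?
Yes, equivalent

Both queries return: [('Carol',), ('Dave',), ('Ivan',), ('Judy',)]

Reason: Both filter salary > 41000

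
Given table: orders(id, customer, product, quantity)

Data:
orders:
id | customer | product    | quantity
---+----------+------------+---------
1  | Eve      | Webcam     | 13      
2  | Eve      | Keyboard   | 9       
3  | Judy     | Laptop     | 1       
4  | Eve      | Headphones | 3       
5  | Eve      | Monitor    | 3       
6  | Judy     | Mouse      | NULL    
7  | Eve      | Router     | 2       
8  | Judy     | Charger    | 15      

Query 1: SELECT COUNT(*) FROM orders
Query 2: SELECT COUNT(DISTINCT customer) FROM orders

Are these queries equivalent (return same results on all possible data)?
No, not equivalent

Query 1 returns: [(8,)]
Query 2 returns: [(2,)]

Reason: COUNT(*) counts rows, COUNT(DISTINCT customer) counts unique customers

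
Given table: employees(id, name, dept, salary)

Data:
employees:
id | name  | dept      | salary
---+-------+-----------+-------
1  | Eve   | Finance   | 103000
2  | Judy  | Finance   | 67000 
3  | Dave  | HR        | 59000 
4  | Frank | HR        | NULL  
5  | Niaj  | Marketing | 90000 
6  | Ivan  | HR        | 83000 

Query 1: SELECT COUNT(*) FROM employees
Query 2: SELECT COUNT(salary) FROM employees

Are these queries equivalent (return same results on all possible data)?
No, not equivalent

Query 1 returns: [(6,)]
Query 2 returns: [(5,)]

Reason: COUNT(*) includes NULLs, COUNT(column) excludes them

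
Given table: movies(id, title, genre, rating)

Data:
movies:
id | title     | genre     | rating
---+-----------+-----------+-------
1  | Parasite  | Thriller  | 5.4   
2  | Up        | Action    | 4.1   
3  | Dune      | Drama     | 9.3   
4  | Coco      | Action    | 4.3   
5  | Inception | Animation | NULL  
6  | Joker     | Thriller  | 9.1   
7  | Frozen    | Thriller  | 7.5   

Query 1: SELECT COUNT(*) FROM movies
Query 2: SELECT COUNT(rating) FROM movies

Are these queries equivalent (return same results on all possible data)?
No, not equivalent

Query 1 returns: [(7,)]
Query 2 returns: [(6,)]

Reason: COUNT(*) includes NULLs, COUNT(column) excludes them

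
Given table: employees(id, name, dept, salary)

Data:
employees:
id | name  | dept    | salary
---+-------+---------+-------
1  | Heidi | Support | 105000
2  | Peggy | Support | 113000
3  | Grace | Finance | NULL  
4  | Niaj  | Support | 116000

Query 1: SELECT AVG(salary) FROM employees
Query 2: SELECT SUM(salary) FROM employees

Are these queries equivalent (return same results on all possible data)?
No, not equivalent

Query 1 returns: [(111333.33333333333,)]
Query 2 returns: [(334000,)]

Reason: AVG vs SUM give different aggregate values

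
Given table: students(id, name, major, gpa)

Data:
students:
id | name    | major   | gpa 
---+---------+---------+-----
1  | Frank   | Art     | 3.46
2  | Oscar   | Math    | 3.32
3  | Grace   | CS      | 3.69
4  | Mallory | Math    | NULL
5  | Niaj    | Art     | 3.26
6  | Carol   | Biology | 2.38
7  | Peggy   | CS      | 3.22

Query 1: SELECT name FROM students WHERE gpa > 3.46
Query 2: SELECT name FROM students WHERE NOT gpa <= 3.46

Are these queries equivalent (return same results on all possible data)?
Yes, equivalent

Both queries return: [('Grace',)]

Reason: Both filter gpa > 3.46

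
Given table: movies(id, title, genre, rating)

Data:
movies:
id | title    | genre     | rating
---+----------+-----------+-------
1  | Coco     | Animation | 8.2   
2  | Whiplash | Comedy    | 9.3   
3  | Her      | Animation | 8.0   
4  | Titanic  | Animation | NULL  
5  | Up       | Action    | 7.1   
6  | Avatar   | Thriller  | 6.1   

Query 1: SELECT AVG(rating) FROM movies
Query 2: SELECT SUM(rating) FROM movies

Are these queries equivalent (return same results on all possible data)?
No, not equivalent

Query 1 returns: [(7.74,)]
Query 2 returns: [(38.7,)]

Reason: AVG vs SUM give different aggregate values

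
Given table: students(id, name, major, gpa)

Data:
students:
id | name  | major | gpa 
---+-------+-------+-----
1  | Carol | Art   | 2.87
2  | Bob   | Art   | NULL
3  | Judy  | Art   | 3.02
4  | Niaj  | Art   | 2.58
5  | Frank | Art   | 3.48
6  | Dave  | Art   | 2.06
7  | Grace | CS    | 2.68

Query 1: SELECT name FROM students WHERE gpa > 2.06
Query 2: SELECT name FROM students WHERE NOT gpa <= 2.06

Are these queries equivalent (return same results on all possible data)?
Yes, equivalent

Both queries return: [('Carol',), ('Frank',), ('Grace',), ('Judy',), ('Niaj',)]

Reason: Both filter gpa > 2.06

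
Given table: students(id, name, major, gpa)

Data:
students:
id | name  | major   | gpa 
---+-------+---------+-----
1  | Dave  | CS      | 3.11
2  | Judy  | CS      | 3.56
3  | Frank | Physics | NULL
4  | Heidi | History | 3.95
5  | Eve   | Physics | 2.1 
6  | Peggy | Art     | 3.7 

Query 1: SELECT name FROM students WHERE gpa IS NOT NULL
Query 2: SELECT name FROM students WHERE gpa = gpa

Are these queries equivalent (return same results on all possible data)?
Yes, equivalent

Both queries return: [('Dave',), ('Eve',), ('Heidi',), ('Judy',), ('Peggy',)]

Reason: IS NOT NULL vs self-equality (both exclude NULLs)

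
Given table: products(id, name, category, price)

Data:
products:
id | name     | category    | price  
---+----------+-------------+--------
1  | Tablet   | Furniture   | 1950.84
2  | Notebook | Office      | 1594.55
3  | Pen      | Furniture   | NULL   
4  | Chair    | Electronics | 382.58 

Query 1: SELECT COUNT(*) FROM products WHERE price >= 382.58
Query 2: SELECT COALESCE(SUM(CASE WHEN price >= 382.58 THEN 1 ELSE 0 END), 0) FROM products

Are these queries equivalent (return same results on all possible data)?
Yes, equivalent

Both queries return: [(3,)]

Reason: COUNT with WHERE vs conditional SUM (COALESCE handles empty-table NULL)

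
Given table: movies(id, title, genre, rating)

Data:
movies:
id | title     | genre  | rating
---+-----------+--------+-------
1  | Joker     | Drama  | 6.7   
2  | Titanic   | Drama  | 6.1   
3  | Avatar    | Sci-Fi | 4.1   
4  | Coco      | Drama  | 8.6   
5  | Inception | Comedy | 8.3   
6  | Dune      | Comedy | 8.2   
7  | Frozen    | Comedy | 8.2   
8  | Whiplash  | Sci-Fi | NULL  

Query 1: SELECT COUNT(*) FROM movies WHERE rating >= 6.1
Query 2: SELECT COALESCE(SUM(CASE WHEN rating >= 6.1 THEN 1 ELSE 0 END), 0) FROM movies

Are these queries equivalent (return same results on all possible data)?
Yes, equivalent

Both queries return: [(6,)]

Reason: COUNT with WHERE vs conditional SUM (COALESCE handles empty-table NULL)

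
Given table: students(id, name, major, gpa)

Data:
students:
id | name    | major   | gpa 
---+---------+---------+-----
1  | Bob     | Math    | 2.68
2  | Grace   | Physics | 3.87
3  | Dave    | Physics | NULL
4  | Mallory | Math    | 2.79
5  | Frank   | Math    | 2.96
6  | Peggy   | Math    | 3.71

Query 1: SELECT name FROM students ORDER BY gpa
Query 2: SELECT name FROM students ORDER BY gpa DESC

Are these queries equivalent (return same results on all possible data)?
No, not equivalent

Query 1 returns: [('Dave',), ('Bob',), ('Mallory',), ('Frank',), ('Peggy',), ('Grace',)]
Query 2 returns: [('Grace',), ('Peggy',), ('Frank',), ('Mallory',), ('Bob',), ('Dave',)]

Reason: ASC vs DESC gives opposite ordering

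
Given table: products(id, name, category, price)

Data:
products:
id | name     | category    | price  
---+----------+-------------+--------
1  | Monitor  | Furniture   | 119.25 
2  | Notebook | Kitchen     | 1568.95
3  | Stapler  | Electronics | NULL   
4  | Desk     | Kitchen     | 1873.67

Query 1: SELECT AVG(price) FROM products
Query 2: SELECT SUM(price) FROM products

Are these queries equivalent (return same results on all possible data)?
No, not equivalent

Query 1 returns: [(1187.29,)]
Query 2 returns: [(3561.87,)]

Reason: AVG vs SUM give different aggregate values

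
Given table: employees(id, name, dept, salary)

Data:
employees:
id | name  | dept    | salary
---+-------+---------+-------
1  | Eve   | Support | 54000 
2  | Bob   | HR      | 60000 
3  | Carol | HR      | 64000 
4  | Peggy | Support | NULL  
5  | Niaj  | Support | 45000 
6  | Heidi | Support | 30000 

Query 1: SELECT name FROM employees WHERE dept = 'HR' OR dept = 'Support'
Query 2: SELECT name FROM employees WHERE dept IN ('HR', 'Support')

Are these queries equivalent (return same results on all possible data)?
Yes, equivalent

Both queries return: [('Bob',), ('Carol',), ('Eve',), ('Heidi',), ('Niaj',), ('Peggy',)]

Reason: OR vs IN are equivalent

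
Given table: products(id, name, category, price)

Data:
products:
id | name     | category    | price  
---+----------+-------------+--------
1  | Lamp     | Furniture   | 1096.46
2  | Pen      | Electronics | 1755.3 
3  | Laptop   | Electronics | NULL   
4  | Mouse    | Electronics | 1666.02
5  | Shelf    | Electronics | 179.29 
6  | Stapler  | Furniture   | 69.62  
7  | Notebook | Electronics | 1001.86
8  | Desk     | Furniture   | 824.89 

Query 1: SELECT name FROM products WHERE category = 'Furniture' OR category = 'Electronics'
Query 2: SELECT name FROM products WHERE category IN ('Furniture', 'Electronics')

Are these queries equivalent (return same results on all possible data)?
Yes, equivalent

Both queries return: [('Desk',), ('Lamp',), ('Laptop',), ('Mouse',), ('Notebook',), ('Pen',), ('Shelf',), ('Stapler',)]

Reason: OR vs IN are equivalent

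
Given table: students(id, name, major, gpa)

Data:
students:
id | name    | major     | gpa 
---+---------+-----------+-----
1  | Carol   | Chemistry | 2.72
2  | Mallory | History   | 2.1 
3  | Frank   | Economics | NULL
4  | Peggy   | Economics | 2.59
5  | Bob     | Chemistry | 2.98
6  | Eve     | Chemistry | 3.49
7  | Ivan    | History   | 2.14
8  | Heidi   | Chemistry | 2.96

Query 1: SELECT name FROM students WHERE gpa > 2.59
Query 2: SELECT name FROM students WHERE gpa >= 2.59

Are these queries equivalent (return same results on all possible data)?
No, not equivalent

Query 1 returns: [('Carol',), ('Bob',), ('Eve',), ('Heidi',)]
Query 2 returns: [('Carol',), ('Peggy',), ('Bob',), ('Eve',), ('Heidi',)]

Reason: > vs >= gives different results when gpa = 2.59 exists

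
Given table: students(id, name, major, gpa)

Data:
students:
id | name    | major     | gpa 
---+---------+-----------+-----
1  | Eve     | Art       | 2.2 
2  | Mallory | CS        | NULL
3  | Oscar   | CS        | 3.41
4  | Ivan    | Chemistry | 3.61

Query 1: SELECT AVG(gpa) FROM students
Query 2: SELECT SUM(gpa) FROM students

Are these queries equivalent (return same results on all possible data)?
No, not equivalent

Query 1 returns: [(3.0733333333333337,)]
Query 2 returns: [(9.22,)]

Reason: AVG vs SUM give different aggregate values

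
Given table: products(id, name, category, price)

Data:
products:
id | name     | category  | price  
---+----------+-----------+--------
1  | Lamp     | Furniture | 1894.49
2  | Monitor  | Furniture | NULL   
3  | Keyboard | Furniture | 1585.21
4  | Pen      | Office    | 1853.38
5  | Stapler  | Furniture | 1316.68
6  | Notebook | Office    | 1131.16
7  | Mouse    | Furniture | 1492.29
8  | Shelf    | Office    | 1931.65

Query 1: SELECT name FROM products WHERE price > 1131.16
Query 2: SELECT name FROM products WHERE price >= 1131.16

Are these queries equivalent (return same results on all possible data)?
No, not equivalent

Query 1 returns: [('Lamp',), ('Keyboard',), ('Pen',), ('Stapler',), ('Mouse',), ('Shelf',)]
Query 2 returns: [('Lamp',), ('Keyboard',), ('Pen',), ('Stapler',), ('Notebook',), ('Mouse',), ('Shelf',)]

Reason: > vs >= gives different results when price = 1131.16 exists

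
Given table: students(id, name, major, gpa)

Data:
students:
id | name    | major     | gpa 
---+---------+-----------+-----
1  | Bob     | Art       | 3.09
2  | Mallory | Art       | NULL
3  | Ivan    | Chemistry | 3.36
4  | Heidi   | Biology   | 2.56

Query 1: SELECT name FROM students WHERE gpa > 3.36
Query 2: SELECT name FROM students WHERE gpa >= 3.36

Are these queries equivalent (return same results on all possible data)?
No, not equivalent

Query 1 returns: []
Query 2 returns: [('Ivan',)]

Reason: > vs >= gives different results when gpa = 3.36 exists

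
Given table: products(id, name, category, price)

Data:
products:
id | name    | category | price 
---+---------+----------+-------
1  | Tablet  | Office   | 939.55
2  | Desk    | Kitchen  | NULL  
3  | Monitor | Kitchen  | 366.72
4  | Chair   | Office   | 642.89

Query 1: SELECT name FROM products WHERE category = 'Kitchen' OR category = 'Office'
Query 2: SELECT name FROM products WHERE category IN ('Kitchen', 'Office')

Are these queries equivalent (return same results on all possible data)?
Yes, equivalent

Both queries return: [('Chair',), ('Desk',), ('Monitor',), ('Tablet',)]

Reason: OR vs IN are equivalent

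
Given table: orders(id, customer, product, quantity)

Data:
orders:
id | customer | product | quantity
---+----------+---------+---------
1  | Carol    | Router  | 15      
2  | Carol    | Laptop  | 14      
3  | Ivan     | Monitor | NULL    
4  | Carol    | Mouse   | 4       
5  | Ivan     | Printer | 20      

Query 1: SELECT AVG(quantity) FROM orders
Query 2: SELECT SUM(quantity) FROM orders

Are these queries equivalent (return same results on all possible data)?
No, not equivalent

Query 1 returns: [(13.25,)]
Query 2 returns: [(53,)]

Reason: AVG vs SUM give different aggregate values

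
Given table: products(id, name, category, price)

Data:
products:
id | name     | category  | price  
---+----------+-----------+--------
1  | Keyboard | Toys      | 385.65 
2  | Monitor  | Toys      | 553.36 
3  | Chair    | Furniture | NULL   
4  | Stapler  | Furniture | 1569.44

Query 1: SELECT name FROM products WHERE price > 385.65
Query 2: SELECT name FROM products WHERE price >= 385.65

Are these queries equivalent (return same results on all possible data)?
No, not equivalent

Query 1 returns: [('Monitor',), ('Stapler',)]
Query 2 returns: [('Keyboard',), ('Monitor',), ('Stapler',)]

Reason: > vs >= gives different results when price = 385.65 exists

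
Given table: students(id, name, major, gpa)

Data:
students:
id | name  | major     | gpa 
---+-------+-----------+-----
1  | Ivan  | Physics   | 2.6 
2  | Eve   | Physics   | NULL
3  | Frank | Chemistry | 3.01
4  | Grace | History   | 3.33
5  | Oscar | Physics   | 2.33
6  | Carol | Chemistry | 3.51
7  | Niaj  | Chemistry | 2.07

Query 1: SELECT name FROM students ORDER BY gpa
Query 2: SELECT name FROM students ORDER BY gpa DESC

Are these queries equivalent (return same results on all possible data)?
No, not equivalent

Query 1 returns: [('Eve',), ('Niaj',), ('Oscar',), ('Ivan',), ('Frank',), ('Grace',), ('Carol',)]
Query 2 returns: [('Carol',), ('Grace',), ('Frank',), ('Ivan',), ('Oscar',), ('Niaj',), ('Eve',)]

Reason: ASC vs DESC gives opposite ordering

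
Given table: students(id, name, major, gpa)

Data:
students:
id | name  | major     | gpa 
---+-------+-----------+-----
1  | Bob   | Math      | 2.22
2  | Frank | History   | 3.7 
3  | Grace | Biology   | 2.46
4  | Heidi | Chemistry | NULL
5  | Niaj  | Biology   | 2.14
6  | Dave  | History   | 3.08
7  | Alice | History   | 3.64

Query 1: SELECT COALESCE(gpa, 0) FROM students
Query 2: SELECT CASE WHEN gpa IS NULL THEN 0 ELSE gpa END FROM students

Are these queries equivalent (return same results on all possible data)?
Yes, equivalent

Both queries return: [(0,), (2.14,), (2.22,), (2.46,), (3.08,), (3.64,), (3.7,)]

Reason: COALESCE vs CASE for NULL handling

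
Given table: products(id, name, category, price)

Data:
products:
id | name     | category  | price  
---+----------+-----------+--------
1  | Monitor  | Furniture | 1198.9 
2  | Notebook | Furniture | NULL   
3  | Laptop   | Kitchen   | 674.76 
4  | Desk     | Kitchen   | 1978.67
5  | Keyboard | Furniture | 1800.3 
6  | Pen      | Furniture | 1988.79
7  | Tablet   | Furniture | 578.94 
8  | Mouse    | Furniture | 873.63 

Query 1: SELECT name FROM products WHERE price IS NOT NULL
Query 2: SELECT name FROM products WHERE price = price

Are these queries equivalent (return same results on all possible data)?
Yes, equivalent

Both queries return: [('Desk',), ('Keyboard',), ('Laptop',), ('Monitor',), ('Mouse',), ('Pen',), ('Tablet',)]

Reason: IS NOT NULL vs self-equality (both exclude NULLs)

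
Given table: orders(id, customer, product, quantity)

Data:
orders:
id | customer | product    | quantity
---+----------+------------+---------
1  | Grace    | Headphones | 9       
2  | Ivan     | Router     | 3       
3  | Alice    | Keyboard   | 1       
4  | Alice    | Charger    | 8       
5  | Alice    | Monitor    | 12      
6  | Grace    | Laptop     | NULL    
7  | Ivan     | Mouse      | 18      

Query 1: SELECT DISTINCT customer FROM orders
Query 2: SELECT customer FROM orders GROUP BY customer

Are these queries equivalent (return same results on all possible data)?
Yes, equivalent

Both queries return: [('Alice',), ('Grace',), ('Ivan',)]

Reason: Both get unique customers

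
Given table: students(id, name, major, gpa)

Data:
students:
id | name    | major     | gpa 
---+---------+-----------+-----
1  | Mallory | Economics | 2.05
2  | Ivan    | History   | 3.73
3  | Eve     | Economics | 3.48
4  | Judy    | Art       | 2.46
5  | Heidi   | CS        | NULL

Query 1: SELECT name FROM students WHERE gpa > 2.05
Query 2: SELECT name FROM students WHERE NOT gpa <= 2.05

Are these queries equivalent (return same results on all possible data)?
Yes, equivalent

Both queries return: [('Eve',), ('Ivan',), ('Judy',)]

Reason: Both filter gpa > 2.05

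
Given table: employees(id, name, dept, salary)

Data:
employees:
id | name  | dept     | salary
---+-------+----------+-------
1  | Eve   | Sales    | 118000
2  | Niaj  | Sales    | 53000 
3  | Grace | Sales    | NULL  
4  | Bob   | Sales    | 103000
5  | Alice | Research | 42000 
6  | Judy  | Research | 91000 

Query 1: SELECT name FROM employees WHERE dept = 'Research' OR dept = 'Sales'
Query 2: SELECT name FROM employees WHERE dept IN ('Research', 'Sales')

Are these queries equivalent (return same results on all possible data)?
Yes, equivalent

Both queries return: [('Alice',), ('Bob',), ('Eve',), ('Grace',), ('Judy',), ('Niaj',)]

Reason: OR vs IN are equivalent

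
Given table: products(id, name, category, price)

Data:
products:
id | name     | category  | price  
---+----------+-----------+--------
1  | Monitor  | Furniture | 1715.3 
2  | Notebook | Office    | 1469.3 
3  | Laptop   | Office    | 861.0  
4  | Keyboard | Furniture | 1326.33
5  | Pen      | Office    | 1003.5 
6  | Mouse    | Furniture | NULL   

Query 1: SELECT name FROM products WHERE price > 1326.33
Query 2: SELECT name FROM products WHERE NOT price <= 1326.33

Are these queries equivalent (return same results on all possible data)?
Yes, equivalent

Both queries return: [('Monitor',), ('Notebook',)]

Reason: Both filter price > 1326.33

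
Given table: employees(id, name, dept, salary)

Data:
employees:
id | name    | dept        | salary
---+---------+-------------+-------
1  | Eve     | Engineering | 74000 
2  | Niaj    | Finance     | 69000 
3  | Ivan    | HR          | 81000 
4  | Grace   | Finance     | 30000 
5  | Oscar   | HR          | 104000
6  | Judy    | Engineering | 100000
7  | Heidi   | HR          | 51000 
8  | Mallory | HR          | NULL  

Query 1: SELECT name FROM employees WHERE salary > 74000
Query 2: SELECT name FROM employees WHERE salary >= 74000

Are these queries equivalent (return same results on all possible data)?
No, not equivalent

Query 1 returns: [('Ivan',), ('Oscar',), ('Judy',)]
Query 2 returns: [('Eve',), ('Ivan',), ('Oscar',), ('Judy',)]

Reason: > vs >= gives different results when salary = 74000 exists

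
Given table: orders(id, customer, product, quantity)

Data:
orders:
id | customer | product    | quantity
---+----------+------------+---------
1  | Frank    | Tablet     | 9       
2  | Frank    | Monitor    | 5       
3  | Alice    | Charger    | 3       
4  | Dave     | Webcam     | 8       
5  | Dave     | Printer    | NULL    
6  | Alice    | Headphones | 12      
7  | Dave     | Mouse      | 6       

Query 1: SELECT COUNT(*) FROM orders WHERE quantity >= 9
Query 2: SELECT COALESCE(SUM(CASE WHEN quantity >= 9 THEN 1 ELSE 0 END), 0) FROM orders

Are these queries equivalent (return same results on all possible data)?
Yes, equivalent

Both queries return: [(2,)]

Reason: COUNT with WHERE vs conditional SUM (COALESCE handles empty-table NULL)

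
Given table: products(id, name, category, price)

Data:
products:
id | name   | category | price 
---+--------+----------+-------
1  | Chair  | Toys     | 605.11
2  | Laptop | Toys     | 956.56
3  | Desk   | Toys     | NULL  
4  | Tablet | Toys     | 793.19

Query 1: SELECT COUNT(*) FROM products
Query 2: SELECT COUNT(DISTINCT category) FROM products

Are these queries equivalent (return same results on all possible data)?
No, not equivalent

Query 1 returns: [(4,)]
Query 2 returns: [(1,)]

Reason: COUNT(*) counts rows, COUNT(DISTINCT category) counts unique categorys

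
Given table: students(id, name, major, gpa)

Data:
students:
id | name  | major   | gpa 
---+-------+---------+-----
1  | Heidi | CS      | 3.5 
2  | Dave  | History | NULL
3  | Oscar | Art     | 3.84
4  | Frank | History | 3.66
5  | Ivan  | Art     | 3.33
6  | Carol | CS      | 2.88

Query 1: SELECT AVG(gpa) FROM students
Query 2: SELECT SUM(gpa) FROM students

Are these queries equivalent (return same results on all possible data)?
No, not equivalent

Query 1 returns: [(3.442,)]
Query 2 returns: [(17.21,)]

Reason: AVG vs SUM give different aggregate values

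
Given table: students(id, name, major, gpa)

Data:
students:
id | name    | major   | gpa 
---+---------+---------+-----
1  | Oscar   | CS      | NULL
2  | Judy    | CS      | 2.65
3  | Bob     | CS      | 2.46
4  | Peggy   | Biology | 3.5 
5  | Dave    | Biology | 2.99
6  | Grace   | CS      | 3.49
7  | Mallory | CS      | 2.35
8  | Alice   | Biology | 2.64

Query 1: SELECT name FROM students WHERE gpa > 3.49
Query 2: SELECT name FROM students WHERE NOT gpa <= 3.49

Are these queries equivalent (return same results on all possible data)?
Yes, equivalent

Both queries return: [('Peggy',)]

Reason: Both filter gpa > 3.49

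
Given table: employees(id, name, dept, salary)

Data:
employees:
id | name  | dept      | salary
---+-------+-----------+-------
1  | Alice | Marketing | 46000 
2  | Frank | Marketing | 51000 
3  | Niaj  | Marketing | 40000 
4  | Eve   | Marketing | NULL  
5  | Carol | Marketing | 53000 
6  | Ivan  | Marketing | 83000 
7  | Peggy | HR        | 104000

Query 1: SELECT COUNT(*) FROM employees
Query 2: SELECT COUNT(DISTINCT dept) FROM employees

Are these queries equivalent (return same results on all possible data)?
No, not equivalent

Query 1 returns: [(7,)]
Query 2 returns: [(2,)]

Reason: COUNT(*) counts rows, COUNT(DISTINCT dept) counts unique depts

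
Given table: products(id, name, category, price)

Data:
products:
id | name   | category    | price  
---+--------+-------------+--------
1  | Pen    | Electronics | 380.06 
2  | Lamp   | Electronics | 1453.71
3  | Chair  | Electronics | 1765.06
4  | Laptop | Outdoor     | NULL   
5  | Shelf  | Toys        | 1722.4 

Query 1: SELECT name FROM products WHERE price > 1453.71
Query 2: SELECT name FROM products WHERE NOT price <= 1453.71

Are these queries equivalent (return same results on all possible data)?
Yes, equivalent

Both queries return: [('Chair',), ('Shelf',)]

Reason: Both filter price > 1453.71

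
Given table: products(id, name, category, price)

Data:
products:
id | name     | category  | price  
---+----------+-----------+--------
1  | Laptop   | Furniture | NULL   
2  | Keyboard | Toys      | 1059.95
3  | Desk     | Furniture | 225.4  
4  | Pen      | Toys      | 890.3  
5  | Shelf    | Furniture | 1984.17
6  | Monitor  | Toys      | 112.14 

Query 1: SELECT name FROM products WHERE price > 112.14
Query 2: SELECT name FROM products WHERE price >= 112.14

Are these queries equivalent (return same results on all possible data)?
No, not equivalent

Query 1 returns: [('Keyboard',), ('Desk',), ('Pen',), ('Shelf',)]
Query 2 returns: [('Keyboard',), ('Desk',), ('Pen',), ('Shelf',), ('Monitor',)]

Reason: > vs >= gives different results when price = 112.14 exists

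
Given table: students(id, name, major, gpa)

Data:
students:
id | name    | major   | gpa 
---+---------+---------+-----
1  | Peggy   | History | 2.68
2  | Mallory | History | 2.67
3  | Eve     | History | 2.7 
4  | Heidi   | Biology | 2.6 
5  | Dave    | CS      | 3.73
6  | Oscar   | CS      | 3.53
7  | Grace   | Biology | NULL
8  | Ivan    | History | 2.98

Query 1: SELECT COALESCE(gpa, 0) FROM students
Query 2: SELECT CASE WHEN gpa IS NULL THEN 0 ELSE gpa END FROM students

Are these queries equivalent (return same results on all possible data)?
Yes, equivalent

Both queries return: [(0,), (2.6,), (2.67,), (2.68,), (2.7,), (2.98,), (3.53,), (3.73,)]

Reason: COALESCE vs CASE for NULL handling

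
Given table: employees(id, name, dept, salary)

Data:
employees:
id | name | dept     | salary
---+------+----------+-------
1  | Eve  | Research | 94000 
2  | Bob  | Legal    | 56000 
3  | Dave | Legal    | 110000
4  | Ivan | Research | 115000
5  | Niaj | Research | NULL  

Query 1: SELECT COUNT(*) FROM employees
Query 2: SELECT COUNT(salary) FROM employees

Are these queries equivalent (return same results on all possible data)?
No, not equivalent

Query 1 returns: [(5,)]
Query 2 returns: [(4,)]

Reason: COUNT(*) includes NULLs, COUNT(column) excludes them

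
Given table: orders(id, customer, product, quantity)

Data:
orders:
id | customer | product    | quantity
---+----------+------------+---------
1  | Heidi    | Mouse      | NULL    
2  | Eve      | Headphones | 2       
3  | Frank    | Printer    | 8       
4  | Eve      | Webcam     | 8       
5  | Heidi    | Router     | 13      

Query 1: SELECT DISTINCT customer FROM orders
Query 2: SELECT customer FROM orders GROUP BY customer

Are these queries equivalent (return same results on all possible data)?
Yes, equivalent

Both queries return: [('Eve',), ('Frank',), ('Heidi',)]

Reason: Both get unique customers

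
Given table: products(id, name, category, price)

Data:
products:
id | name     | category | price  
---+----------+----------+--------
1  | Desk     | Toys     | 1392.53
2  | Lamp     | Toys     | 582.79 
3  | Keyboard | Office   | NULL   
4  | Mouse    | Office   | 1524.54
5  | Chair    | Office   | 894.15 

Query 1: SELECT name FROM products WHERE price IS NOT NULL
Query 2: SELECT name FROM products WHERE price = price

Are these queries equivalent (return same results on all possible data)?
Yes, equivalent

Both queries return: [('Chair',), ('Desk',), ('Lamp',), ('Mouse',)]

Reason: IS NOT NULL vs self-equality (both exclude NULLs)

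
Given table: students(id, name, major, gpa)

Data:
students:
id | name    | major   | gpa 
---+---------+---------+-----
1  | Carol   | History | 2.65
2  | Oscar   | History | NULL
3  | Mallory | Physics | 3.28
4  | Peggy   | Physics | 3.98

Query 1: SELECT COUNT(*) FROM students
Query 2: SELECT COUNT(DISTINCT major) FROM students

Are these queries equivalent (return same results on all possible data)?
No, not equivalent

Query 1 returns: [(4,)]
Query 2 returns: [(2,)]

Reason: COUNT(*) counts rows, COUNT(DISTINCT major) counts unique majors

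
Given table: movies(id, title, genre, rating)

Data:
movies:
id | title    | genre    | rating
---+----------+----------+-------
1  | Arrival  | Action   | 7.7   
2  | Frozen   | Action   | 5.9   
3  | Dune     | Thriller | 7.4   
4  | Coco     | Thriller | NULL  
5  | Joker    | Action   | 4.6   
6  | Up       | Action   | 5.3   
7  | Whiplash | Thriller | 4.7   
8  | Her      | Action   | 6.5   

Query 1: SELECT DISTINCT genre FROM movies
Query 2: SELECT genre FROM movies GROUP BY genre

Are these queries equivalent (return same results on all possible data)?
Yes, equivalent

Both queries return: [('Action',), ('Thriller',)]

Reason: Both get unique genres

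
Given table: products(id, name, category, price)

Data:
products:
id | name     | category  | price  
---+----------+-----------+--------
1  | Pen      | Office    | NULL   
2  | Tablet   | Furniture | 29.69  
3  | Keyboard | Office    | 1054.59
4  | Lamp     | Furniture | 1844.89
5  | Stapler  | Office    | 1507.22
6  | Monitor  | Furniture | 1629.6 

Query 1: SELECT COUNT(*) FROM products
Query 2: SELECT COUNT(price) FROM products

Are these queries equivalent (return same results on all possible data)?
No, not equivalent

Query 1 returns: [(6,)]
Query 2 returns: [(5,)]

Reason: COUNT(*) includes NULLs, COUNT(column) excludes them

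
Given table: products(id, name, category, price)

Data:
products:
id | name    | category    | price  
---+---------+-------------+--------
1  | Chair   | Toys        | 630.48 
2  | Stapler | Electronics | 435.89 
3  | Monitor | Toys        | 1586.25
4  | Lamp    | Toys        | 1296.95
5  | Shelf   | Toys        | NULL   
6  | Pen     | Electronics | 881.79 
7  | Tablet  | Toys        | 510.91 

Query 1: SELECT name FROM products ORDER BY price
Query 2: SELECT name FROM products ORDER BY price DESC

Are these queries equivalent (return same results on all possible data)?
No, not equivalent

Query 1 returns: [('Shelf',), ('Stapler',), ('Tablet',), ('Chair',), ('Pen',), ('Lamp',), ('Monitor',)]
Query 2 returns: [('Monitor',), ('Lamp',), ('Pen',), ('Chair',), ('Tablet',), ('Stapler',), ('Shelf',)]

Reason: ASC vs DESC gives opposite ordering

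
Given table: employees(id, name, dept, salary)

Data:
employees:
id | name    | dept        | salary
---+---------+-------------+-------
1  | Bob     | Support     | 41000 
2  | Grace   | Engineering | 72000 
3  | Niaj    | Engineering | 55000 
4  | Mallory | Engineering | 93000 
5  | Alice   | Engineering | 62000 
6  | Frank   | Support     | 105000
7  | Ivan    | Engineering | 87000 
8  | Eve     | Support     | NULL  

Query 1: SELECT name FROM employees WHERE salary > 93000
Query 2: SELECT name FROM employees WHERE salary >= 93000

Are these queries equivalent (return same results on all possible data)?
No, not equivalent

Query 1 returns: [('Frank',)]
Query 2 returns: [('Mallory',), ('Frank',)]

Reason: > vs >= gives different results when salary = 93000 exists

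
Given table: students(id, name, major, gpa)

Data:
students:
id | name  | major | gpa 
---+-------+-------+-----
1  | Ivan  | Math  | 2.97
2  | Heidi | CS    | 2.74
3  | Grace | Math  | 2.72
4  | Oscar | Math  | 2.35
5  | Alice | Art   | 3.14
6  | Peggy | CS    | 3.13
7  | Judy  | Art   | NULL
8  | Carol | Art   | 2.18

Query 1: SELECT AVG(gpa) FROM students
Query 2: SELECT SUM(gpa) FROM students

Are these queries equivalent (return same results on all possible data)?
No, not equivalent

Query 1 returns: [(2.7471428571428573,)]
Query 2 returns: [(19.23,)]

Reason: AVG vs SUM give different aggregate values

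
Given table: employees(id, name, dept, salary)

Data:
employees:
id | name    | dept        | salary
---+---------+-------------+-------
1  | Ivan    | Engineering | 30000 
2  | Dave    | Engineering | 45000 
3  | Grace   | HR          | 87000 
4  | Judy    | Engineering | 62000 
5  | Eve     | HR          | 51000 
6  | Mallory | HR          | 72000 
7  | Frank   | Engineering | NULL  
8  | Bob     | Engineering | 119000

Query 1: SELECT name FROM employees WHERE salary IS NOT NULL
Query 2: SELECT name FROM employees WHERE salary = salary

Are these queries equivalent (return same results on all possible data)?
Yes, equivalent

Both queries return: [('Bob',), ('Dave',), ('Eve',), ('Grace',), ('Ivan',), ('Judy',), ('Mallory',)]

Reason: IS NOT NULL vs self-equality (both exclude NULLs)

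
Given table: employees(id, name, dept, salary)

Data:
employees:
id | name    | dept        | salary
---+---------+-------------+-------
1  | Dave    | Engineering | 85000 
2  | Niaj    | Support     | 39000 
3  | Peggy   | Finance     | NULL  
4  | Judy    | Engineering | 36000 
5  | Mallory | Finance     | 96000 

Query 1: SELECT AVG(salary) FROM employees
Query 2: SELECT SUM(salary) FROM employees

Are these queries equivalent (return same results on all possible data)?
No, not equivalent

Query 1 returns: [(64000.0,)]
Query 2 returns: [(256000,)]

Reason: AVG vs SUM give different aggregate values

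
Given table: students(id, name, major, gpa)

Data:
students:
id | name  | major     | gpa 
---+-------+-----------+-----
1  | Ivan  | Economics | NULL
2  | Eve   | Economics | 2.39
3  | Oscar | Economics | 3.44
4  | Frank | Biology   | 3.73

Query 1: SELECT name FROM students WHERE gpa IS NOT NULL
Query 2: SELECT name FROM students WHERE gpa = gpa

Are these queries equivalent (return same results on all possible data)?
Yes, equivalent

Both queries return: [('Eve',), ('Frank',), ('Oscar',)]

Reason: IS NOT NULL vs self-equality (both exclude NULLs)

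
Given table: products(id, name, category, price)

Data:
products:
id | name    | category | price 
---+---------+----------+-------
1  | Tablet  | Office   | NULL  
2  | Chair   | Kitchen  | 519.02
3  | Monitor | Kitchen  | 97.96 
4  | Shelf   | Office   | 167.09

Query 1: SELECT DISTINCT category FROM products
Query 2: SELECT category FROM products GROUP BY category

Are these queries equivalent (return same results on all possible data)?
Yes, equivalent

Both queries return: [('Kitchen',), ('Office',)]

Reason: Both get unique categorys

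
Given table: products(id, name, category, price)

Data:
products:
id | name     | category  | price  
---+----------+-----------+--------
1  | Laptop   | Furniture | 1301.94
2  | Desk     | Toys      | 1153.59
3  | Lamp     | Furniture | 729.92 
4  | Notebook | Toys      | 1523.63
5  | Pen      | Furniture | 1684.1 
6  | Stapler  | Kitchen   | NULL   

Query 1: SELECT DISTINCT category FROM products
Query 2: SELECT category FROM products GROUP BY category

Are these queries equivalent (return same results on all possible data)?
Yes, equivalent

Both queries return: [('Furniture',), ('Kitchen',), ('Toys',)]

Reason: Both get unique categorys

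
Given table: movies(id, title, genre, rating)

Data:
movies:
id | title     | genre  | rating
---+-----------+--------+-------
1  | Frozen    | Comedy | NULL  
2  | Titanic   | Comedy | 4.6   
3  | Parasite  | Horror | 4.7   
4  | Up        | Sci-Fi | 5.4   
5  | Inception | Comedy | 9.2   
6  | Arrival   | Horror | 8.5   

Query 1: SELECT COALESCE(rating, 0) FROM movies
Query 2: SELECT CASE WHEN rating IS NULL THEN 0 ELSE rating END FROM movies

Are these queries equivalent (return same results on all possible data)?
Yes, equivalent

Both queries return: [(0,), (4.6,), (4.7,), (5.4,), (8.5,), (9.2,)]

Reason: COALESCE vs CASE for NULL handling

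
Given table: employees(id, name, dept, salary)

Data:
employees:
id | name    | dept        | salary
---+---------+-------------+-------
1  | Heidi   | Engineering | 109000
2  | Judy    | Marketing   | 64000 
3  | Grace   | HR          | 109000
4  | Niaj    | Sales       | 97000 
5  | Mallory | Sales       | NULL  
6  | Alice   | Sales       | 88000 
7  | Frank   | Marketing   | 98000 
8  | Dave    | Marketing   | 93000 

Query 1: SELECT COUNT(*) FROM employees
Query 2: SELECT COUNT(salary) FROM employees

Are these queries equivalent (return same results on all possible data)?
No, not equivalent

Query 1 returns: [(8,)]
Query 2 returns: [(7,)]

Reason: COUNT(*) includes NULLs, COUNT(column) excludes them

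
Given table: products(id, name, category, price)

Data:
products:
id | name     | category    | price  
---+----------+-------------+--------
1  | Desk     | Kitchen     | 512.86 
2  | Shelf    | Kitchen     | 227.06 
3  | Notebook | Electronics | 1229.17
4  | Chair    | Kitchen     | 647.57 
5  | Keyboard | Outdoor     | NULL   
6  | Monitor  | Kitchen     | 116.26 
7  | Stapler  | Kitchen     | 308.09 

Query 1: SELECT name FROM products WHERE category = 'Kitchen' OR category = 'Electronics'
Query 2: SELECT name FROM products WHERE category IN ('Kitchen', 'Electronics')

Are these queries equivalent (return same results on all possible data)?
Yes, equivalent

Both queries return: [('Chair',), ('Desk',), ('Monitor',), ('Notebook',), ('Shelf',), ('Stapler',)]

Reason: OR vs IN are equivalent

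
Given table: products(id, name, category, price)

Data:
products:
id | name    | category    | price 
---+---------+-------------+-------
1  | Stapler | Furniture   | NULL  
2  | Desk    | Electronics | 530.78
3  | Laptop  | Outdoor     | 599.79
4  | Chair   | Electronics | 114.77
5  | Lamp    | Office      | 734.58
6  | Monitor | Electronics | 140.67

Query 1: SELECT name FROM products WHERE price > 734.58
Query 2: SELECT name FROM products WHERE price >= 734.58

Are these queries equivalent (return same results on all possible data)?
No, not equivalent

Query 1 returns: []
Query 2 returns: [('Lamp',)]

Reason: > vs >= gives different results when price = 734.58 exists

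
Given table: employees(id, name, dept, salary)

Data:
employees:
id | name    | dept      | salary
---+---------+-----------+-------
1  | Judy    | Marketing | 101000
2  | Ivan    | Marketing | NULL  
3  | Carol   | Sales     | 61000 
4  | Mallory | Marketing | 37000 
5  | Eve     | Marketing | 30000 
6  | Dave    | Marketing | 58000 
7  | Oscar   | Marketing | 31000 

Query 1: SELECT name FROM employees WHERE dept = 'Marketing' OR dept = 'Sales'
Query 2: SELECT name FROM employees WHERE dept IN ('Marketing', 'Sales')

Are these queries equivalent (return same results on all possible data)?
Yes, equivalent

Both queries return: [('Carol',), ('Dave',), ('Eve',), ('Ivan',), ('Judy',), ('Mallory',), ('Oscar',)]

Reason: OR vs IN are equivalent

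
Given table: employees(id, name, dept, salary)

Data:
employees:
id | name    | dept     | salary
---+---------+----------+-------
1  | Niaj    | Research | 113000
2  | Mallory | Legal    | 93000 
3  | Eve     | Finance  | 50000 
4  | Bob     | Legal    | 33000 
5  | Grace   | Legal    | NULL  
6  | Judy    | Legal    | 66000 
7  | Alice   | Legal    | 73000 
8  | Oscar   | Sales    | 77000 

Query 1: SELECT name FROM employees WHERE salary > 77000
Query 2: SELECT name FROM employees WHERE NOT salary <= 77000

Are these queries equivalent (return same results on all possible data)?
Yes, equivalent

Both queries return: [('Mallory',), ('Niaj',)]

Reason: Both filter salary > 77000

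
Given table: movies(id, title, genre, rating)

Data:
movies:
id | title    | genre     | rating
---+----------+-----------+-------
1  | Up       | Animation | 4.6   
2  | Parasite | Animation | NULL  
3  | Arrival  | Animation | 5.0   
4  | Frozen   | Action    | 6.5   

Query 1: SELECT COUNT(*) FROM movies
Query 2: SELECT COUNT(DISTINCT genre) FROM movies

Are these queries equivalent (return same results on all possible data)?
No, not equivalent

Query 1 returns: [(4,)]
Query 2 returns: [(2,)]

Reason: COUNT(*) counts rows, COUNT(DISTINCT genre) counts unique genres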